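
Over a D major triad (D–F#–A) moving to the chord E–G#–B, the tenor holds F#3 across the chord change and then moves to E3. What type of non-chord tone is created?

F#3 is a suspension.

The harmony at that moment is E major triad (E, G#, B); F#3 is not a chord tone.
It is held over (the same pitch as the preceding F#3) and left by step down to E3.
Held over from the previous chord and resolving down by step — a suspension.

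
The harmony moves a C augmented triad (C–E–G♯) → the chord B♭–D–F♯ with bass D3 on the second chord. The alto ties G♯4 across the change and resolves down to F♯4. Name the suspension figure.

4–3 suspension.

At the second chord the bass is D3. The suspended G♯4 lies a fourth above the bass; after resolving down by step to F♯4, the interval above the bass becomes a third.
Suspension figures are named by those two intervals: 4–3.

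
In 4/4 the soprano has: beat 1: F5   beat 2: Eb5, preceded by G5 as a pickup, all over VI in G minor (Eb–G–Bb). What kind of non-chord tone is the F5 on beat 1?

Passing tone.

The harmony at that moment is Eb major triad (Eb, G, Bb); F5 is not a chord tone.
It is approached by step down from G5 and left by step down to Eb5.
Step in, step out in the same direction — a passing tone.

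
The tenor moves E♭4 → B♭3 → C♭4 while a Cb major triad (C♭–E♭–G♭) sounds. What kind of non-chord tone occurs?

B♭3 is an appoggiatura.

The harmony at that moment is C♭ major triad (C♭, E♭, G♭); B♭3 is not a chord tone.
It is approached by leap down from E♭4 and left by step up to C♭4.
Leap in, step out — an appoggiatura.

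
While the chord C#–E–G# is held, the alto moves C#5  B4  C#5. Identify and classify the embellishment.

B4 is a neighbor tone.

The harmony at that moment is C# minor triad (C#, E, G#); B4 is not a chord tone.
It is approached by step down from C#5 and left by step up to C#5.
Step away and step back to the same note — a neighbor tone (lower neighbor).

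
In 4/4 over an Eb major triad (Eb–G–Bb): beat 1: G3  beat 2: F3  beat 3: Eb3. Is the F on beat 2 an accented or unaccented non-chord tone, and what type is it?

Unaccented passing tone.

The harmony at that moment is Eb major triad (Eb, G, Bb); F3 is not a chord tone.
It is approached by step down from G3 and left by step down to Eb3.
Step in, step out in the same direction — a passing tone.
It falls on a weak beat, so it is unaccented.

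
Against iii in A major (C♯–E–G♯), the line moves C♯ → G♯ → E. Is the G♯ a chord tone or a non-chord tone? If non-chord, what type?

C# minor triad contains C♯, E, G♯; G♯ is the fifth, so it is a chord tone.

Chord tone (the fifth of C# minor triad).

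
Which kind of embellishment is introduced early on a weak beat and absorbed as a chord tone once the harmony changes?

Approach: ahead of the chord change (typically by step), so it is dissonant against the current harmony. Departure: none — the same pitch is restated or held and is a chord tone of the new harmony.
Dissonant first, consonant once the harmony catches up: the note simply arrives early — an anticipation. (The reverse timing, consonant first and dissonant after the change, would be a suspension or retardation.)

Anticipation.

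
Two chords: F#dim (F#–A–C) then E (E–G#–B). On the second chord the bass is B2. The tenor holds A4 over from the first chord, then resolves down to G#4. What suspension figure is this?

7–6 suspension.

At the second chord the bass is B2. The suspended A4 lies a seventh above the bass; after resolving down by step to G#4, the interval above the bass becomes a sixth.
Suspension figures are named by those two intervals: 7–6.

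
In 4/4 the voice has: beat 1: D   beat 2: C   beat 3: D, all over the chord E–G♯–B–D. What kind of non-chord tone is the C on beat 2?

The harmony at that moment is E dominant seventh chord (E, G♯, B, D); C is not a chord tone.
It is approached by step down from D and left by step up to D.
Step away and step back to the same note — a neighbor tone (lower neighbor).

Lower neighbor tone.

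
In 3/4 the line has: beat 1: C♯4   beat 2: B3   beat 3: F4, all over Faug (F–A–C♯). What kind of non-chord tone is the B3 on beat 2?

Escape tone.

The harmony at that moment is F augmented triad (F, A, C♯); B3 is not a chord tone.
It is approached by step down from C♯4 and left by leap up to F4.
Step in, leap out, on a weak beat — an escape tone.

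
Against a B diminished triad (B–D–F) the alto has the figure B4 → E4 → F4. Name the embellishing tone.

E4 is an appoggiatura.

The harmony at that moment is B diminished triad (B, D, F); E4 is not a chord tone.
It is approached by leap down from B4 and left by step up to F4.
Leap in, step out — an appoggiatura.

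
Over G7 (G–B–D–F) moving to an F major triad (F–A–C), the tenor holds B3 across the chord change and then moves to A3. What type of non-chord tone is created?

B3 is a suspension.

The harmony at that moment is F major triad (F, A, C); B3 is not a chord tone.
It is held over (the same pitch as the preceding B3) and left by step down to A3.
Held over from the previous chord and resolving down by step — a suspension.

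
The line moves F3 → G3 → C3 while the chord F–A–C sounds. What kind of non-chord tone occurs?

G3 is an escape tone.

The harmony at that moment is F major triad (F, A, C); G3 is not a chord tone.
It is approached by step up from F3 and left by leap down to C3.
Step in, leap out — an escape tone.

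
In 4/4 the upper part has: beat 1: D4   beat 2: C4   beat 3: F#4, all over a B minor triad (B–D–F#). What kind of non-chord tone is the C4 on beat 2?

The harmony at that moment is B minor triad (B, D, F#); C4 is not a chord tone.
It is approached by step down from D4 and left by leap up to F#4.
Step in, leap out, on a weak beat — an escape tone.

Escape tone.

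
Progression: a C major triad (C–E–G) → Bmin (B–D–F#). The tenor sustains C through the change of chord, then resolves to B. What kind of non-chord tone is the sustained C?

C is a suspension.

The harmony at that moment is B minor triad (B, D, F#); C is not a chord tone.
It is held over (the same pitch as the preceding C) and left by step down to B.
Held over from the previous chord and resolving down by step — a suspension.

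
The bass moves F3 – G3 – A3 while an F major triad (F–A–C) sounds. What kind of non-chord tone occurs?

The harmony at that moment is F major triad (F, A, C); G3 is not a chord tone.
It is approached by step up from F3 and left by step up to A3.
Step in, step out in the same direction — a passing tone.

G3 is a passing tone.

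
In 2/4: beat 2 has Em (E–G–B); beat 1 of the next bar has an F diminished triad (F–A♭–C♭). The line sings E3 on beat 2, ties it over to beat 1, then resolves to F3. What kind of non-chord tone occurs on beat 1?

The harmony at that moment is F diminished triad (F, A♭, C♭); E3 is not a chord tone.
It is held over (the same pitch as the preceding E3) and left by step up to F3.
Held over from the previous chord and resolving up by step — a retardation.

Retardation.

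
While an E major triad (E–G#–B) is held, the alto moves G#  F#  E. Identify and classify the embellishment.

The harmony at that moment is E major triad (E, G#, B); F# is not a chord tone.
It is approached by step down from G# and left by step down to E.
Step in, step out in the same direction — a passing tone.

F# is a passing tone.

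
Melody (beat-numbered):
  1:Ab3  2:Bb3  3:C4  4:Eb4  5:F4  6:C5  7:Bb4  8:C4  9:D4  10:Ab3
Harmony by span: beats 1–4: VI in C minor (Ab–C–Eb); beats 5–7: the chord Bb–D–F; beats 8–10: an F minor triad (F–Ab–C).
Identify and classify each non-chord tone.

Bb3 (beat 2) — passing tone; C5 (beat 6) — appoggiatura; D4 (beat 9) — escape tone.

The harmony at that moment is Ab major triad (Ab, C, Eb); Bb3 is not a chord tone.
It is approached by step up from Ab3 and left by step up to C4.
Step in, step out in the same direction — a passing tone.
The harmony at that moment is Bb major triad (Bb, D, F); C5 is not a chord tone.
It is approached by leap up from F4 and left by step down to Bb4.
Leap in, step out — an appoggiatura.
The harmony at that moment is F minor triad (F, Ab, C); D4 is not a chord tone.
It is approached by step up from C4 and left by leap down to Ab3.
Step in, leap out — an escape tone.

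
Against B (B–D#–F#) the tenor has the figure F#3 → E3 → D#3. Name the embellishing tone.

E3 is a passing tone.

The harmony at that moment is B major triad (B, D#, F#); E3 is not a chord tone.
It is approached by step down from F#3 and left by step down to D#3.
Step in, step out in the same direction — a passing tone.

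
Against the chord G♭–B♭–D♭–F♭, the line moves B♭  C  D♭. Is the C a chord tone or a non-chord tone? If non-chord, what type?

The harmony at that moment is G♭ dominant seventh chord (G♭, B♭, D♭, F♭); C is not a chord tone.
It is approached by step up from B♭ and left by step up to D♭.
Step in, step out in the same direction — a passing tone.

Non-chord tone — a passing tone.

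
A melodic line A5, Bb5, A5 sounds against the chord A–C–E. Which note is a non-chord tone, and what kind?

Bb5 is a neighbor tone.

The harmony at that moment is A minor triad (A, C, E); Bb5 is not a chord tone.
It is approached by step up from A5 and left by step down to A5.
Step away and step back to the same note — a neighbor tone (upper neighbor).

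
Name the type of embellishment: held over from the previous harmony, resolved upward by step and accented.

Retardation.

Approach: by preparation — the pitch is first a chord tone, then held (tied or repeated) while the harmony changes under it. Departure: up by step. Metric position: strong.
A prepared dissonance that resolves upward by step — a retardation. (The same figure resolving downward would be a suspension.)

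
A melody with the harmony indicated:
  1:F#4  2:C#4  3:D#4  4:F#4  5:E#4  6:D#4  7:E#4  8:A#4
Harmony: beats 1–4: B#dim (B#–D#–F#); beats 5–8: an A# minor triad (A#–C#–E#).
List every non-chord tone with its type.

C#4 (beat 2) — appoggiatura; D#4 (beat 6) — neighbor tone.

The harmony at that moment is B# diminished triad (B#, D#, F#); C#4 is not a chord tone.
It is approached by leap down from F#4 and left by step up to D#4.
Leap in, step out — an appoggiatura.
The harmony at that moment is A# minor triad (A#, C#, E#); D#4 is not a chord tone.
It is approached by step down from E#4 and left by step up to E#4.
Step away and step back to the same note — a neighbor tone (lower neighbor).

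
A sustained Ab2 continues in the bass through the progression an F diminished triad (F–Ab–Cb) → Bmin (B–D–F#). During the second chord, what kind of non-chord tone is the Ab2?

The harmony at that moment is B minor triad (B, D, F#); Ab2 is not a chord tone.
It is held over (the same pitch as the preceding Ab2) and then sustained as the same pitch into the next harmony.
Sustained through a change of harmony — a pedal tone.

Pedal tone (pedal point).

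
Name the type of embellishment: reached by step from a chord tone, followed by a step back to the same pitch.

Approach: by step. Departure: by step in the opposite direction, back to the starting pitch.
Stepwise on both sides but reversing to return to the same chord tone — a neighbor tone. (Had it continued onward in the same direction it would be a passing tone instead.)

Neighbor tone.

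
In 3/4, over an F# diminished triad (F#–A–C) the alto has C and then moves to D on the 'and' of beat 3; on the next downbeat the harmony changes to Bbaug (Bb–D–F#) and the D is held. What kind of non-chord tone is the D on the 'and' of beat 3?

The harmony at that moment is F# diminished triad (F#, A, C); D is not a chord tone.
It is approached by step up from C and then sustained as the same pitch into the next harmony.
Arriving early and becoming a chord tone when the harmony changes — an anticipation.

Anticipation.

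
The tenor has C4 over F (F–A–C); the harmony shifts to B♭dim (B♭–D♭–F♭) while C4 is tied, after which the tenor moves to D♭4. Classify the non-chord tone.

The harmony at that moment is B♭ diminished triad (B♭, D♭, F♭); C4 is not a chord tone.
It is held over (the same pitch as the preceding C4) and left by step up to D♭4.
Held over from the previous chord and resolving up by step — a retardation.

C4 is a retardation.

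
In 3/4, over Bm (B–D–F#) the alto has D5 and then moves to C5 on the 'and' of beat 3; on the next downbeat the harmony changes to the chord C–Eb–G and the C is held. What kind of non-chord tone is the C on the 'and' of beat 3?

The harmony at that moment is B minor triad (B, D, F#); C5 is not a chord tone.
It is approached by step down from D5 and then sustained as the same pitch into the next harmony.
Arriving early and becoming a chord tone when the harmony changes — an anticipation.

Anticipation.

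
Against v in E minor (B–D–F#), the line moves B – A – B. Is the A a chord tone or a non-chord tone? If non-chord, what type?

Non-chord tone — a neighbor tone.

The harmony at that moment is B minor triad (B, D, F#); A is not a chord tone.
It is approached by step down from B and left by step up to B.
Step away and step back to the same note — a neighbor tone (lower neighbor).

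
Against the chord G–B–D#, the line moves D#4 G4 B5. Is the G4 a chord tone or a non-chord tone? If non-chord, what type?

G augmented triad contains G, B, D#; G is the root, so it is a chord tone.

Chord tone (the root of G augmented triad).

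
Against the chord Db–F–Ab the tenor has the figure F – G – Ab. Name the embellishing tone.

G is a passing tone.

The harmony at that moment is Db major triad (Db, F, Ab); G is not a chord tone.
It is approached by step up from F and left by step up to Ab.
Step in, step out in the same direction — a passing tone.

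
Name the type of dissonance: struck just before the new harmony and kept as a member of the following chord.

Anticipation.

Approach: ahead of the chord change (typically by step), so it is dissonant against the current harmony. Departure: none — the same pitch is restated or held and is a chord tone of the new harmony.
Dissonant first, consonant once the harmony catches up: the note simply arrives early — an anticipation. (The reverse timing, consonant first and dissonant after the change, would be a suspension or retardation.)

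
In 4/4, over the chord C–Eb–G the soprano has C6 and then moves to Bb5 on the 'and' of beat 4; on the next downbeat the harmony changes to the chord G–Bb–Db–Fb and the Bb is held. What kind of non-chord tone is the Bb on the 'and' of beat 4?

The harmony at that moment is C minor triad (C, Eb, G); Bb5 is not a chord tone.
It is approached by step down from C6 and then sustained as the same pitch into the next harmony.
Arriving early and becoming a chord tone when the harmony changes — an anticipation.

Anticipation.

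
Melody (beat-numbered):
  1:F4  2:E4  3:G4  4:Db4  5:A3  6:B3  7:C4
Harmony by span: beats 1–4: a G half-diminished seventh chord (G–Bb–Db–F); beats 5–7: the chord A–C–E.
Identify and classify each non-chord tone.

The harmony at that moment is G half-diminished seventh chord (G, Bb, Db, F); E4 is not a chord tone.
It is approached by step down from F4 and left by leap up to G4.
Step in, leap out — an escape tone.
The harmony at that moment is A minor triad (A, C, E); B3 is not a chord tone.
It is approached by step up from A3 and left by step up to C4.
Step in, step out in the same direction — a passing tone.

E4 (beat 2) — escape tone; B3 (beat 6) — passing tone.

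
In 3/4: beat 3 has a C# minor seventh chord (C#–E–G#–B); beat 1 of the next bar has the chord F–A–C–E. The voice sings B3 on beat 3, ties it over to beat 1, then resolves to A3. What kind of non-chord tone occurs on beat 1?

Suspension.

The harmony at that moment is F major seventh chord (F, A, C, E); B3 is not a chord tone.
It is held over (the same pitch as the preceding B3) and left by step down to A3.
Held over from the previous chord and resolving down by step — a suspension.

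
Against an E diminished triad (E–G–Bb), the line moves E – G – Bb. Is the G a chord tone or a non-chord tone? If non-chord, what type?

E diminished triad contains E, G, Bb; G is the third, so it is a chord tone.

Chord tone (the third of E diminished triad).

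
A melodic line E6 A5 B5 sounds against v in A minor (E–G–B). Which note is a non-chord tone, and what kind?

A5 is an appoggiatura.

The harmony at that moment is E minor triad (E, G, B); A5 is not a chord tone.
It is approached by leap down from E6 and left by step up to B5.
Leap in, step out — an appoggiatura.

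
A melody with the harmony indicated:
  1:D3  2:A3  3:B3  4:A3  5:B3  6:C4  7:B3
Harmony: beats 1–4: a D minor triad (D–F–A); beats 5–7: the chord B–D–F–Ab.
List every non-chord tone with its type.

B3 (beat 3) — neighbor tone; C4 (beat 6) — neighbor tone.

The harmony at that moment is D minor triad (D, F, A); B3 is not a chord tone.
It is approached by step up from A3 and left by step down to A3.
Step away and step back to the same note — a neighbor tone (upper neighbor).
The harmony at that moment is B diminished seventh chord (B, D, F, Ab); C4 is not a chord tone.
It is approached by step up from B3 and left by step down to B3.
Step away and step back to the same note — a neighbor tone (upper neighbor).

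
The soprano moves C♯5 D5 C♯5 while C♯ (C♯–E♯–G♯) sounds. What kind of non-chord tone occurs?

D5 is a neighbor tone.

The harmony at that moment is C♯ major triad (C♯, E♯, G♯); D5 is not a chord tone.
It is approached by step up from C♯5 and left by step down to C♯5.
Step away and step back to the same note — a neighbor tone (upper neighbor).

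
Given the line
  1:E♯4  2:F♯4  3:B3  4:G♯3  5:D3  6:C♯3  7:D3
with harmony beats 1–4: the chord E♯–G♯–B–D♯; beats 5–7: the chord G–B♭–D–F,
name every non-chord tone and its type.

F♯4 (beat 2) — escape tone; C♯3 (beat 6) — neighbor tone.

The harmony at that moment is E♯ half-diminished seventh chord (E♯, G♯, B, D♯); F♯4 is not a chord tone.
It is approached by step up from E♯4 and left by leap down to B3.
Step in, leap out — an escape tone.
The harmony at that moment is G minor seventh chord (G, B♭, D, F); C♯3 is not a chord tone.
It is approached by step down from D3 and left by step up to D3.
Step away and step back to the same note — a neighbor tone (lower neighbor).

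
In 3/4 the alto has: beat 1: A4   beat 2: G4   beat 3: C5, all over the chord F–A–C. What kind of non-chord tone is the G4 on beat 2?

The harmony at that moment is F major triad (F, A, C); G4 is not a chord tone.
It is approached by step down from A4 and left by leap up to C5.
Step in, leap out, on a weak beat — an escape tone.

Escape tone.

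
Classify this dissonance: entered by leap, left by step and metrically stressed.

Appoggiatura.

Approach: by leap. Departure: by step. Metric position: strong.
Leap in, step out, in a metrically strong position — an appoggiatura. (It is the mirror image of the escape tone, which steps in and leaps out from a weak position.)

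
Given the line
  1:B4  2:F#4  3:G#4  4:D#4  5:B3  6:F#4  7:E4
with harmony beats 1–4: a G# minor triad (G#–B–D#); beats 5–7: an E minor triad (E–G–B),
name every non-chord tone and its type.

The harmony at that moment is G# minor triad (G#, B, D#); F#4 is not a chord tone.
It is approached by leap down from B4 and left by step up to G#4.
Leap in, step out — an appoggiatura.
The harmony at that moment is E minor triad (E, G, B); F#4 is not a chord tone.
It is approached by leap up from B3 and left by step down to E4.
Leap in, step out — an appoggiatura.

F#4 (beat 2) — appoggiatura; F#4 (beat 6) — appoggiatura.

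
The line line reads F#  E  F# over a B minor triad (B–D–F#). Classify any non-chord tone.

E is a neighbor tone.

The harmony at that moment is B minor triad (B, D, F#); E is not a chord tone.
It is approached by step down from F# and left by step up to F#.
Step away and step back to the same note — a neighbor tone (lower neighbor).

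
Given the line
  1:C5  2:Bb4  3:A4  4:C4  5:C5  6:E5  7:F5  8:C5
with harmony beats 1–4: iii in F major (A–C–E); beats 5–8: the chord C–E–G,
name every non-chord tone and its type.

Bb4 (beat 2) — passing tone; F5 (beat 7) — escape tone.

The harmony at that moment is A minor triad (A, C, E); Bb4 is not a chord tone.
It is approached by step down from C5 and left by step down to A4.
Step in, step out in the same direction — a passing tone.
The harmony at that moment is C major triad (C, E, G); F5 is not a chord tone.
It is approached by step up from E5 and left by leap down to C5.
Step in, leap out — an escape tone.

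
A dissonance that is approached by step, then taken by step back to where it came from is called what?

Neighbor tone.

Approach: by step. Departure: by step in the opposite direction, back to the starting pitch.
Stepwise on both sides but reversing to return to the same chord tone — a neighbor tone. (Had it continued onward in the same direction it would be a passing tone instead.)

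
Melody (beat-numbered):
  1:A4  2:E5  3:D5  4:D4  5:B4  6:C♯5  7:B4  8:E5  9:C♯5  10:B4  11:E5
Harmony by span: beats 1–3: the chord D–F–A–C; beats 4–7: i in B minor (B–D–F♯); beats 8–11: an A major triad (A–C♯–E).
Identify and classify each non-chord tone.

The harmony at that moment is D minor seventh chord (D, F, A, C); E5 is not a chord tone.
It is approached by leap up from A4 and left by step down to D5.
Leap in, step out — an appoggiatura.
The harmony at that moment is B minor triad (B, D, F♯); C♯5 is not a chord tone.
It is approached by step up from B4 and left by step down to B4.
Step away and step back to the same note — a neighbor tone (upper neighbor).
The harmony at that moment is A major triad (A, C♯, E); B4 is not a chord tone.
It is approached by step down from C♯5 and left by leap up to E5.
Step in, leap out — an escape tone.

E5 (beat 2) — appoggiatura; C♯5 (beat 6) — neighbor tone; B4 (beat 10) — escape tone.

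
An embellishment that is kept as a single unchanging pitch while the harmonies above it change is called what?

Pedal tone.

Approach: none. Departure: none — a single pitch is sustained while the chords change around it, passing through harmonies that do not contain it.
No melodic motion at all; the dissonance is created entirely by the moving harmonies against the stationary note — a pedal tone (pedal point).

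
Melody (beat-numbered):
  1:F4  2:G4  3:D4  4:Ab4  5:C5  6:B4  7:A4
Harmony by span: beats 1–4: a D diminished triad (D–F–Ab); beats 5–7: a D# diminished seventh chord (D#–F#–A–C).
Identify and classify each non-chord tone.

The harmony at that moment is D diminished triad (D, F, Ab); G4 is not a chord tone.
It is approached by step up from F4 and left by leap down to D4.
Step in, leap out — an escape tone.
The harmony at that moment is D# diminished seventh chord (D#, F#, A, C); B4 is not a chord tone.
It is approached by step down from C5 and left by step down to A4.
Step in, step out in the same direction — a passing tone.

G4 (beat 2) — escape tone; B4 (beat 6) — passing tone.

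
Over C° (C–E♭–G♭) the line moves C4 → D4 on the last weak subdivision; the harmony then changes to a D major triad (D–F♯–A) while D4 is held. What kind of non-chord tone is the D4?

D4 is an anticipation.

The harmony at that moment is C diminished triad (C, E♭, G♭); D4 is not a chord tone.
It is approached by step up from C4 and then sustained as the same pitch into the next harmony.
Arriving early and becoming a chord tone when the harmony changes — an anticipation.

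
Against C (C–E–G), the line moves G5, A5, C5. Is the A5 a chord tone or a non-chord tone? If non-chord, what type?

The harmony at that moment is C major triad (C, E, G); A5 is not a chord tone.
It is approached by step up from G5 and left by leap down to C5.
Step in, leap out — an escape tone.

Non-chord tone — an escape tone.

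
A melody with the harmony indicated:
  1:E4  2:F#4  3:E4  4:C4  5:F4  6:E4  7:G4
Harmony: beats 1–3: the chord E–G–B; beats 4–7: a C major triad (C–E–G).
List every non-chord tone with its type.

The harmony at that moment is E minor triad (E, G, B); F#4 is not a chord tone.
It is approached by step up from E4 and left by step down to E4.
Step away and step back to the same note — a neighbor tone (upper neighbor).
The harmony at that moment is C major triad (C, E, G); F4 is not a chord tone.
It is approached by leap up from C4 and left by step down to E4.
Leap in, step out — an appoggiatura.

F#4 (beat 2) — neighbor tone; F4 (beat 5) — appoggiatura.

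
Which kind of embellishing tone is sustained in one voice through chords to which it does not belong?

Pedal tone.

Approach: none. Departure: none — a single pitch is sustained while the chords change around it, passing through harmonies that do not contain it.
No melodic motion at all; the dissonance is created entirely by the moving harmonies against the stationary note — a pedal tone (pedal point).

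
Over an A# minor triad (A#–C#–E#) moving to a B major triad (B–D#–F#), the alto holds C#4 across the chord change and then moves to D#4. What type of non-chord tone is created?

The harmony at that moment is B major triad (B, D#, F#); C#4 is not a chord tone.
It is held over (the same pitch as the preceding C#4) and left by step up to D#4.
Held over from the previous chord and resolving up by step — a retardation.

C#4 is a retardation.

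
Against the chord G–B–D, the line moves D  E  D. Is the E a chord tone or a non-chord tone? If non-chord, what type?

The harmony at that moment is G major triad (G, B, D); E is not a chord tone.
It is approached by step up from D and left by step down to D.
Step away and step back to the same note — a neighbor tone (upper neighbor).

Non-chord tone — a neighbor tone.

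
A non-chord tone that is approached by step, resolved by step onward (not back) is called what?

Passing tone.

Approach: by step. Departure: by step, continuing in the same direction.
Stepwise on both sides with no change of direction means the note fills in the space between two different chord tones — a passing tone. (Had it turned back to its starting note it would be a neighbor tone instead.)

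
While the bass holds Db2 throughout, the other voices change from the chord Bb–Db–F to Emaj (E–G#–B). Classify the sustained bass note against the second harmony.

The harmony at that moment is E major triad (E, G#, B); Db2 is not a chord tone.
It is held over (the same pitch as the preceding Db2) and then sustained as the same pitch into the next harmony.
Sustained through a change of harmony — a pedal tone.

Pedal tone (pedal point).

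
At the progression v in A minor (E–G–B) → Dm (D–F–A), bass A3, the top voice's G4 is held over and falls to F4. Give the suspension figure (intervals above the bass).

At the second chord the bass is A3. The suspended G4 lies a seventh above the bass; after resolving down by step to F4, the interval above the bass becomes a sixth.
Suspension figures are named by those two intervals: 7–6.

7–6 suspension.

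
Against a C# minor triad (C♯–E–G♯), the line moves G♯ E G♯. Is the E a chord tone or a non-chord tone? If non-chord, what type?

C# minor triad contains C♯, E, G♯; E is the third, so it is a chord tone.

Chord tone (the third of C# minor triad).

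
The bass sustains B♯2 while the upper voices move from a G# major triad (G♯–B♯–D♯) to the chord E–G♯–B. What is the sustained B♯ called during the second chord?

The harmony at that moment is E major triad (E, G♯, B); B♯2 is not a chord tone.
It is held over (the same pitch as the preceding B♯2) and then sustained as the same pitch into the next harmony.
Sustained through a change of harmony — a pedal tone.

Pedal tone (pedal point).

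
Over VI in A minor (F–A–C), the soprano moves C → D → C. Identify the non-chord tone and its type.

D is a neighbor tone.

The harmony at that moment is F major triad (F, A, C); D is not a chord tone.
It is approached by step up from C and left by step down to C.
Step away and step back to the same note — a neighbor tone (upper neighbor).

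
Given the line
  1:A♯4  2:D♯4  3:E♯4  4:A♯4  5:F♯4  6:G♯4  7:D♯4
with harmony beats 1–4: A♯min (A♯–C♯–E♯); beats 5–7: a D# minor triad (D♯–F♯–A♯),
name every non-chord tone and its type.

D♯4 (beat 2) — appoggiatura; G♯4 (beat 6) — escape tone.

The harmony at that moment is A♯ minor triad (A♯, C♯, E♯); D♯4 is not a chord tone.
It is approached by leap down from A♯4 and left by step up to E♯4.
Leap in, step out — an appoggiatura.
The harmony at that moment is D♯ minor triad (D♯, F♯, A♯); G♯4 is not a chord tone.
It is approached by step up from F♯4 and left by leap down to D♯4.
Step in, leap out — an escape tone.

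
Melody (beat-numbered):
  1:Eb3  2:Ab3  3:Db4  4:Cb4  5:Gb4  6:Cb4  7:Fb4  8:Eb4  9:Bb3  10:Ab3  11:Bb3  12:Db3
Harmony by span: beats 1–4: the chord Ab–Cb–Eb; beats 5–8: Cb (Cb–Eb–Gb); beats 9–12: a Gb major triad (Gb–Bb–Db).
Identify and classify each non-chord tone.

The harmony at that moment is Ab minor triad (Ab, Cb, Eb); Db4 is not a chord tone.
It is approached by leap up from Ab3 and left by step down to Cb4.
Leap in, step out — an appoggiatura.
The harmony at that moment is Cb major triad (Cb, Eb, Gb); Fb4 is not a chord tone.
It is approached by leap up from Cb4 and left by step down to Eb4.
Leap in, step out — an appoggiatura.
The harmony at that moment is Gb major triad (Gb, Bb, Db); Ab3 is not a chord tone.
It is approached by step down from Bb3 and left by step up to Bb3.
Step away and step back to the same note — a neighbor tone (lower neighbor).

Db4 (beat 3) — appoggiatura; Fb4 (beat 7) — appoggiatura; Ab3 (beat 10) — neighbor tone.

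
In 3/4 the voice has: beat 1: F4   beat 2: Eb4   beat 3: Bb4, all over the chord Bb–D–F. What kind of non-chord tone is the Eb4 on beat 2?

The harmony at that moment is Bb major triad (Bb, D, F); Eb4 is not a chord tone.
It is approached by step down from F4 and left by leap up to Bb4.
Step in, leap out, on a weak beat — an escape tone.

Escape tone.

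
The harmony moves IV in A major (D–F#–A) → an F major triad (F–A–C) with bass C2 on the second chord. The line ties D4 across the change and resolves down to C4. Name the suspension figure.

At the second chord the bass is C2. The suspended D4 lies a ninth above the bass; after resolving down by step to C4, the interval above the bass becomes an octave.
Suspension figures are named by those two intervals: 9–8.

9–8 suspension.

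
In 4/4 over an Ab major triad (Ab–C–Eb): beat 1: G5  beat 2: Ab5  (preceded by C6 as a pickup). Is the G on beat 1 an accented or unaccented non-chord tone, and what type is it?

The harmony at that moment is Ab major triad (Ab, C, Eb); G5 is not a chord tone.
It is approached by leap down from C6 and left by step up to Ab5.
Leap in, step out — an appoggiatura.
It falls on the downbeat, so it is accented.

Accented appoggiatura.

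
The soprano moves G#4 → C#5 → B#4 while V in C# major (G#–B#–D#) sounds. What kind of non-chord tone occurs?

C#5 is an appoggiatura.

The harmony at that moment is G# major triad (G#, B#, D#); C#5 is not a chord tone.
It is approached by leap up from G#4 and left by step down to B#4.
Leap in, step out — an appoggiatura.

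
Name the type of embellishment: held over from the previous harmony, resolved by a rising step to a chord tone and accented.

Approach: by preparation — the pitch is first a chord tone, then held (tied or repeated) while the harmony changes under it. Departure: up by step. Metric position: strong.
A prepared dissonance that resolves upward by step — a retardation. (The same figure resolving downward would be a suspension.)

Retardation.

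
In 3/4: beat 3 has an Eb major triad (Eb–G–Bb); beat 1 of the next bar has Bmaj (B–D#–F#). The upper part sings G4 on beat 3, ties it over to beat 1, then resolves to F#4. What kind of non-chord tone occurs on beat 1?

The harmony at that moment is B major triad (B, D#, F#); G4 is not a chord tone.
It is held over (the same pitch as the preceding G4) and left by step down to F#4.
Held over from the previous chord and resolving down by step — a suspension.

Suspension.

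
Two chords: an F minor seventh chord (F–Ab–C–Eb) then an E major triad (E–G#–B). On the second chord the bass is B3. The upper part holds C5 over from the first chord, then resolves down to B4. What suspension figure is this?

At the second chord the bass is B3. The suspended C5 lies a ninth above the bass; after resolving down by step to B4, the interval above the bass becomes an octave.
Suspension figures are named by those two intervals: 9–8.

9–8 suspension.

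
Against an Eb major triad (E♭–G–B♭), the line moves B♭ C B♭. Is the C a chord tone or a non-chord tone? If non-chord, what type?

The harmony at that moment is E♭ major triad (E♭, G, B♭); C is not a chord tone.
It is approached by step up from B♭ and left by step down to B♭.
Step away and step back to the same note — a neighbor tone (upper neighbor).

Non-chord tone — a neighbor tone.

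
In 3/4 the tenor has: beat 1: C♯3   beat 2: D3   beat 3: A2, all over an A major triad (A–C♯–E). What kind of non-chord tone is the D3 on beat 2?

The harmony at that moment is A major triad (A, C♯, E); D3 is not a chord tone.
It is approached by step up from C♯3 and left by leap down to A2.
Step in, leap out, on a weak beat — an escape tone.

Escape tone.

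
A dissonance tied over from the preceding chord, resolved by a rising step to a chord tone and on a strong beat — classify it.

Retardation.

Approach: by preparation — the pitch is first a chord tone, then held (tied or repeated) while the harmony changes under it. Departure: up by step. Metric position: strong.
A prepared dissonance that resolves upward by step — a retardation. (The same figure resolving downward would be a suspension.)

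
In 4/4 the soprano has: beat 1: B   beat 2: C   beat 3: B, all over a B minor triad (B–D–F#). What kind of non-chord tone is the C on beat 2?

The harmony at that moment is B minor triad (B, D, F#); C is not a chord tone.
It is approached by step up from B and left by step down to B.
Step away and step back to the same note — a neighbor tone (upper neighbor).

Upper neighbor tone.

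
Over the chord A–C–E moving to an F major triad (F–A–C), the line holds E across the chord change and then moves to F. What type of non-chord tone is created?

E is a retardation.

The harmony at that moment is F major triad (F, A, C); E is not a chord tone.
It is held over (the same pitch as the preceding E) and left by step up to F.
Held over from the previous chord and resolving up by step — a retardation.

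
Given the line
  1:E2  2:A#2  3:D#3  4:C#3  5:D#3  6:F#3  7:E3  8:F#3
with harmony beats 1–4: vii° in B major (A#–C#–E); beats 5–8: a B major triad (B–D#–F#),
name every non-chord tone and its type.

The harmony at that moment is A# diminished triad (A#, C#, E); D#3 is not a chord tone.
It is approached by leap up from A#2 and left by step down to C#3.
Leap in, step out — an appoggiatura.
The harmony at that moment is B major triad (B, D#, F#); E3 is not a chord tone.
It is approached by step down from F#3 and left by step up to F#3.
Step away and step back to the same note — a neighbor tone (lower neighbor).

D#3 (beat 3) — appoggiatura; E3 (beat 7) — neighbor tone.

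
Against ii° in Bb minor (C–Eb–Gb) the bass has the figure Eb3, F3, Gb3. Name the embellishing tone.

The harmony at that moment is C diminished triad (C, Eb, Gb); F3 is not a chord tone.
It is approached by step up from Eb3 and left by step up to Gb3.
Step in, step out in the same direction — a passing tone.

F3 is a passing tone.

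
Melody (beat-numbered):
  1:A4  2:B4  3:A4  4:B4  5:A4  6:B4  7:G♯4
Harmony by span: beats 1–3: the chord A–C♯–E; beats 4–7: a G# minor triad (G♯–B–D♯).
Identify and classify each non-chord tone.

B4 (beat 2) — neighbor tone; A4 (beat 5) — neighbor tone.

The harmony at that moment is A major triad (A, C♯, E); B4 is not a chord tone.
It is approached by step up from A4 and left by step down to A4.
Step away and step back to the same note — a neighbor tone (upper neighbor).
The harmony at that moment is G♯ minor triad (G♯, B, D♯); A4 is not a chord tone.
It is approached by step down from B4 and left by step up to B4.
Step away and step back to the same note — a neighbor tone (lower neighbor).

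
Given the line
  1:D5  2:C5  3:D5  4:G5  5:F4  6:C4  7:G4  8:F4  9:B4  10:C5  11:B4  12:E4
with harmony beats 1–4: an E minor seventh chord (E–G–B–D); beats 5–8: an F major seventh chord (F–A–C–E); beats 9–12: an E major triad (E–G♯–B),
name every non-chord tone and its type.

C5 (beat 2) — neighbor tone; G4 (beat 7) — appoggiatura; C5 (beat 10) — neighbor tone.

The harmony at that moment is E minor seventh chord (E, G, B, D); C5 is not a chord tone.
It is approached by step down from D5 and left by step up to D5.
Step away and step back to the same note — a neighbor tone (lower neighbor).
The harmony at that moment is F major seventh chord (F, A, C, E); G4 is not a chord tone.
It is approached by leap up from C4 and left by step down to F4.
Leap in, step out — an appoggiatura.
The harmony at that moment is E major triad (E, G♯, B); C5 is not a chord tone.
It is approached by step up from B4 and left by step down to B4.
Step away and step back to the same note — a neighbor tone (upper neighbor).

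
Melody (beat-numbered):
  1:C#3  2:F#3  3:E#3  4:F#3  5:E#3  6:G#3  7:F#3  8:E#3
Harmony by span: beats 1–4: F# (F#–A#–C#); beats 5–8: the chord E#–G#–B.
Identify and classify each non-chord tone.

E#3 (beat 3) — neighbor tone; F#3 (beat 7) — passing tone.

The harmony at that moment is F# major triad (F#, A#, C#); E#3 is not a chord tone.
It is approached by step down from F#3 and left by step up to F#3.
Step away and step back to the same note — a neighbor tone (lower neighbor).
The harmony at that moment is E# diminished triad (E#, G#, B); F#3 is not a chord tone.
It is approached by step down from G#3 and left by step down to E#3.
Step in, step out in the same direction — a passing tone.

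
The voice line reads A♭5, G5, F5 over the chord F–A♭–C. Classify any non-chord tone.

G5 is a passing tone.

The harmony at that moment is F minor triad (F, A♭, C); G5 is not a chord tone.
It is approached by step down from A♭5 and left by step down to F5.
Step in, step out in the same direction — a passing tone.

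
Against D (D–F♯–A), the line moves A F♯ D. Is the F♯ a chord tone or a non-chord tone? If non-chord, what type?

D major triad contains D, F♯, A; F♯ is the third, so it is a chord tone.

Chord tone (the third of D major triad).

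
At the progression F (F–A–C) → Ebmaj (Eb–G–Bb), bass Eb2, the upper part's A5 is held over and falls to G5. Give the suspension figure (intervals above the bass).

At the second chord the bass is Eb2. The suspended A5 lies a fourth above the bass; after resolving down by step to G5, the interval above the bass becomes a third.
Suspension figures are named by those two intervals: 4–3.

4–3 suspension.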